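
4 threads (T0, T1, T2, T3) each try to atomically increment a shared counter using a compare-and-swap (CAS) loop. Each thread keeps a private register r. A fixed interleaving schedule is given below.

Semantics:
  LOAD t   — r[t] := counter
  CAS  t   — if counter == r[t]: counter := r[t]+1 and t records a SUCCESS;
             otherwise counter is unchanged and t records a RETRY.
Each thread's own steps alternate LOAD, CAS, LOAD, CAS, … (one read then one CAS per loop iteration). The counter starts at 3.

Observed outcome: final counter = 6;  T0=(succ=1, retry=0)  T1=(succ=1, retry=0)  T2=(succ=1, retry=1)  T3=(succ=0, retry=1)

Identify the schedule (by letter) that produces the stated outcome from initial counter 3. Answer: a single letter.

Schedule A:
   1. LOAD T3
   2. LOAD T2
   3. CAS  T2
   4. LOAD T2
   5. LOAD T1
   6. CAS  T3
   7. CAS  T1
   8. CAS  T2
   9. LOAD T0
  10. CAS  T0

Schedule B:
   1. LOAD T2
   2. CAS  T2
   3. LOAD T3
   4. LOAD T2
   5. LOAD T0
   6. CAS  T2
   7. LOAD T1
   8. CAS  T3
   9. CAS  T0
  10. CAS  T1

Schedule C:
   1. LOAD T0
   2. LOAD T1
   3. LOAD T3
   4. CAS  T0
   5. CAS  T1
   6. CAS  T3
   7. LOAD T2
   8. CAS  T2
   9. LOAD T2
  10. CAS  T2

Tracing schedule A:
#1 T3 reads 3
#2 T2 reads 3
#3 T2 CAS(3→4) writes; counter now 4
#4 T2 reads 4
#5 T1 reads 4
#6 T3 CAS(3→4) fails; counter now 4
#7 T1 CAS(4→5) writes; counter now 5
#8 T2 CAS(4→5) fails; counter now 5
#9 T0 reads 5
#10 T0 CAS(5→6) writes; counter now 6

A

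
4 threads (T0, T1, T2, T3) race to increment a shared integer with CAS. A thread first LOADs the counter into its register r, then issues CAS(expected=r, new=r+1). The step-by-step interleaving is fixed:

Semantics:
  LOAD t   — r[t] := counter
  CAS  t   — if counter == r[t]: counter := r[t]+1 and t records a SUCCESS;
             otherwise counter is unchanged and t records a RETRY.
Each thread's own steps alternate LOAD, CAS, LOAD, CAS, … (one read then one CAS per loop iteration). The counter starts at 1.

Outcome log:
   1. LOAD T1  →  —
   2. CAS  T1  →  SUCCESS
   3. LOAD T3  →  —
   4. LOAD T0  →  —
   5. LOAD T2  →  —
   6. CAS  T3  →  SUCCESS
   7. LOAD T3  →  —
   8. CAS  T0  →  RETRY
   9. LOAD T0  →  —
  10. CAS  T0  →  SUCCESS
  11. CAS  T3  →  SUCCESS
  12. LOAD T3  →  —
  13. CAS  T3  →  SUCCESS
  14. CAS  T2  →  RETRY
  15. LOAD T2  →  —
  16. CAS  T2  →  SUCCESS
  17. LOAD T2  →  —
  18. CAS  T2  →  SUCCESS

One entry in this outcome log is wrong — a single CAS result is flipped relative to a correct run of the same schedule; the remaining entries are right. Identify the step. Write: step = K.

step = 11

Re-executing:
#1 T1 reads 1
#2 T1 CAS(1→2) writes; counter now 2
#3 T3 reads 2
#4 T0 reads 2
#5 T2 reads 2
#6 T3 CAS(2→3) writes; counter now 3
#7 T3 reads 3
#8 T0 CAS(2→3) fails; counter now 3
#9 T0 reads 3
#10 T0 CAS(3→4) writes; counter now 4
#11 T3 CAS(3→4) fails; counter now 4
#12 T3 reads 4
#13 T3 CAS(4→5) writes; counter now 5
#14 T2 CAS(2→3) fails; counter now 5
#15 T2 reads 5
#16 T2 CAS(5→6) writes; counter now 6
#17 T2 reads 6
#18 T2 CAS(6→7) writes; counter now 7
Log disagrees first at step 11.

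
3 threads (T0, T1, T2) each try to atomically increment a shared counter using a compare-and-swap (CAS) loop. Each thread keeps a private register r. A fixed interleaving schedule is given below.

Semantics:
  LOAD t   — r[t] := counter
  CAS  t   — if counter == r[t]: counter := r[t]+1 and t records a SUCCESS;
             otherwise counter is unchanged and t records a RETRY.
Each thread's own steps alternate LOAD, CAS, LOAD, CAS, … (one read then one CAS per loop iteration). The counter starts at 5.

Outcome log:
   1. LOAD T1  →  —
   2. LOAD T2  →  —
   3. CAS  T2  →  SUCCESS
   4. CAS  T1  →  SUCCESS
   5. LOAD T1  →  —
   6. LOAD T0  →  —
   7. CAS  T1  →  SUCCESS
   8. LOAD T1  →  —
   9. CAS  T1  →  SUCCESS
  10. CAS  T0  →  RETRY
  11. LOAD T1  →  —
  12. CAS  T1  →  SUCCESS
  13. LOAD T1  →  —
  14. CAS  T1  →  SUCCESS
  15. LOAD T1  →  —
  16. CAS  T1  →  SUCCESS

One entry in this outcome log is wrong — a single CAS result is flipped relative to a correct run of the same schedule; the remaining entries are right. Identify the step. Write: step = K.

Reference trace:
1. LOAD T1 → mem=5 r[T1]=5 [LOAD]
2. LOAD T2 → mem=5 r[T2]=5 [LOAD]
3. CAS T2 → mem=6 r[T2]=5 [OK]
4. CAS T1 → mem=6 r[T1]=5 [RETRY]
5. LOAD T1 → mem=6 r[T1]=6 [LOAD]
6. LOAD T0 → mem=6 r[T0]=6 [LOAD]
7. CAS T1 → mem=7 r[T1]=6 [OK]
8. LOAD T1 → mem=7 r[T1]=7 [LOAD]
9. CAS T1 → mem=8 r[T1]=7 [OK]
10. CAS T0 → mem=8 r[T0]=6 [RETRY]
11. LOAD T1 → mem=8 r[T1]=8 [LOAD]
12. CAS T1 → mem=9 r[T1]=8 [OK]
13. LOAD T1 → mem=9 r[T1]=9 [LOAD]
14. CAS T1 → mem=10 r[T1]=9 [OK]
15. LOAD T1 → mem=10 r[T1]=10 [LOAD]
16. CAS T1 → mem=11 r[T1]=10 [OK]
Log disagrees first at step 4.

step = 4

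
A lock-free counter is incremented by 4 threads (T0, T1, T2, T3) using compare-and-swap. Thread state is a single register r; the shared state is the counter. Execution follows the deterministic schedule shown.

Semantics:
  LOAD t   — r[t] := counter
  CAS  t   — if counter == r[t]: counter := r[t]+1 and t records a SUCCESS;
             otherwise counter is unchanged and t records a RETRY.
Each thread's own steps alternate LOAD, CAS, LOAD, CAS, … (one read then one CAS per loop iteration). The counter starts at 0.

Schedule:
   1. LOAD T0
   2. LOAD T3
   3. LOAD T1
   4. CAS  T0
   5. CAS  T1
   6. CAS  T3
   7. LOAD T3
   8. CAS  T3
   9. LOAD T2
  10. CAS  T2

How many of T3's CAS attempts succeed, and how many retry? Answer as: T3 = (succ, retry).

step 1: T0 LOAD ⇒ load; ctr=0 reg=0
step 2: T3 LOAD ⇒ load; ctr=0 reg=0
step 3: T1 LOAD ⇒ load; ctr=0 reg=0
step 4: T0 CAS ⇒ ok; ctr=1 reg=0
step 5: T1 CAS ⇒ retry; ctr=1 reg=0
step 6: T3 CAS ⇒ retry; ctr=1 reg=0
step 7: T3 LOAD ⇒ load; ctr=1 reg=1
step 8: T3 CAS ⇒ ok; ctr=2 reg=1
step 9: T2 LOAD ⇒ load; ctr=2 reg=2
step 10: T2 CAS ⇒ ok; ctr=3 reg=2

T3 = (1, 1)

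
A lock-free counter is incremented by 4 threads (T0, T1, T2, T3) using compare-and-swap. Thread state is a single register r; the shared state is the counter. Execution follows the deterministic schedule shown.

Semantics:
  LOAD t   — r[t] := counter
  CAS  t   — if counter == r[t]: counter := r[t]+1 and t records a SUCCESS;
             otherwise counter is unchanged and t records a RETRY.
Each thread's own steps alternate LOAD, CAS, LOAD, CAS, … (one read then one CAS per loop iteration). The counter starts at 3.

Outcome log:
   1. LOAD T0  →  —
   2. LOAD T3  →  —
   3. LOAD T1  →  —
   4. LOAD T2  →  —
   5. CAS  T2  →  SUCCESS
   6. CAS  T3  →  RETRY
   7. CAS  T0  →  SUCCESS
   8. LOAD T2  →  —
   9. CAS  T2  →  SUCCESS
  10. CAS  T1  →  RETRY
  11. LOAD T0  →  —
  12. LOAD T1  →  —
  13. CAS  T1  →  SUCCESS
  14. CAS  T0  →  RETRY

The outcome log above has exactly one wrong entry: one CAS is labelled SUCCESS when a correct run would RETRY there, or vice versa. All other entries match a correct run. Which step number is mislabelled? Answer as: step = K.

Reference trace:
   1) LOAD T0:  M=3  r_T0=3
   2) LOAD T3:  M=3  r_T3=3
   3) LOAD T1:  M=3  r_T1=3
   4) LOAD T2:  M=3  r_T2=3
   5) CAS  T2:  M=4  r_T2=3 ✓
   6) CAS  T3:  M=4  r_T3=3 ✗
   7) CAS  T0:  M=4  r_T0=3 ✗
   8) LOAD T2:  M=4  r_T2=4
   9) CAS  T2:  M=5  r_T2=4 ✓
  10) CAS  T1:  M=5  r_T1=3 ✗
  11) LOAD T0:  M=5  r_T0=5
  12) LOAD T1:  M=5  r_T1=5
  13) CAS  T1:  M=6  r_T1=5 ✓
  14) CAS  T0:  M=6  r_T0=5 ✗
Log disagrees first at step 7.

step = 7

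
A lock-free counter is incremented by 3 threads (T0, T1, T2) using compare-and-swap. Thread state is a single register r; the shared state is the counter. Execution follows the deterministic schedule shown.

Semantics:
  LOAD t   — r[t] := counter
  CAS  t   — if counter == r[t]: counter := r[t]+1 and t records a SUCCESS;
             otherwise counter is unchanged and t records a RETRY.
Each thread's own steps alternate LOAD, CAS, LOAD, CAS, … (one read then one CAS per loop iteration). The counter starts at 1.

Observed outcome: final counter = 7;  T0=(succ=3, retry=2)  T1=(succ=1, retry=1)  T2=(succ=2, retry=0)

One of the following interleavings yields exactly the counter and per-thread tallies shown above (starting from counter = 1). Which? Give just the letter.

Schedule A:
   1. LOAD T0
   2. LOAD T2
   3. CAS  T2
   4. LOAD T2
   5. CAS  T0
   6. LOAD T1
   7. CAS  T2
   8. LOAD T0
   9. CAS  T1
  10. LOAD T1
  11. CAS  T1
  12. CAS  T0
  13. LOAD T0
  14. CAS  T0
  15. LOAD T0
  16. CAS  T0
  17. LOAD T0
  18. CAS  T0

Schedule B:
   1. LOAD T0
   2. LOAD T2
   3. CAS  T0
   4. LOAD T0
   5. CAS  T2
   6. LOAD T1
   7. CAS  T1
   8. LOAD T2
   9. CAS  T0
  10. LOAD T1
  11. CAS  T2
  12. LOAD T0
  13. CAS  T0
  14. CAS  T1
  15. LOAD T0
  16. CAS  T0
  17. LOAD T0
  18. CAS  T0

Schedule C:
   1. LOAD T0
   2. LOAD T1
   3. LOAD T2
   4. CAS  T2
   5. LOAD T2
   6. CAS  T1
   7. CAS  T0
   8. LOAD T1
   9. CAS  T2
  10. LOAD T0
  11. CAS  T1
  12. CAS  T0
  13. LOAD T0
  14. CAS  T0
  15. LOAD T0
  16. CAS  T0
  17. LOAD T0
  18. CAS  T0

A

Tracing schedule A:
step 1: T0 LOAD ⇒ load; ctr=1 reg=1
step 2: T2 LOAD ⇒ load; ctr=1 reg=1
step 3: T2 CAS ⇒ ok; ctr=2 reg=1
step 4: T2 LOAD ⇒ load; ctr=2 reg=2
step 5: T0 CAS ⇒ retry; ctr=2 reg=1
step 6: T1 LOAD ⇒ load; ctr=2 reg=2
step 7: T2 CAS ⇒ ok; ctr=3 reg=2
step 8: T0 LOAD ⇒ load; ctr=3 reg=3
step 9: T1 CAS ⇒ retry; ctr=3 reg=2
step 10: T1 LOAD ⇒ load; ctr=3 reg=3
step 11: T1 CAS ⇒ ok; ctr=4 reg=3
step 12: T0 CAS ⇒ retry; ctr=4 reg=3
step 13: T0 LOAD ⇒ load; ctr=4 reg=4
step 14: T0 CAS ⇒ ok; ctr=5 reg=4
step 15: T0 LOAD ⇒ load; ctr=5 reg=5
step 16: T0 CAS ⇒ ok; ctr=6 reg=5
step 17: T0 LOAD ⇒ load; ctr=6 reg=6
step 18: T0 CAS ⇒ ok; ctr=7 reg=6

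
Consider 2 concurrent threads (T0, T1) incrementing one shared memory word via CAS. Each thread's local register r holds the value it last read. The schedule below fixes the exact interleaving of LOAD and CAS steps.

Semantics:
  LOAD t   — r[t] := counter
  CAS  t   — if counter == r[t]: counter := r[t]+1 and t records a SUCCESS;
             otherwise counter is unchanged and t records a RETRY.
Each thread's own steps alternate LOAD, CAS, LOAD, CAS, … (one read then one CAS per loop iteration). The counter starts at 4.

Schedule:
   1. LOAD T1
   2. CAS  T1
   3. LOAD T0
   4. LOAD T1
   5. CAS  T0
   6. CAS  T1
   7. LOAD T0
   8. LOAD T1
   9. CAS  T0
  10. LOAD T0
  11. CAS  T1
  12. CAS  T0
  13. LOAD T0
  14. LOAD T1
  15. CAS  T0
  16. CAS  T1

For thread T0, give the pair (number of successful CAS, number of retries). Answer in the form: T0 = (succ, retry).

1. LOAD T1 → mem=4 r[T1]=4 [LOAD]
2. CAS T1 → mem=5 r[T1]=4 [OK]
3. LOAD T0 → mem=5 r[T0]=5 [LOAD]
4. LOAD T1 → mem=5 r[T1]=5 [LOAD]
5. CAS T0 → mem=6 r[T0]=5 [OK]
6. CAS T1 → mem=6 r[T1]=5 [RETRY]
7. LOAD T0 → mem=6 r[T0]=6 [LOAD]
8. LOAD T1 → mem=6 r[T1]=6 [LOAD]
9. CAS T0 → mem=7 r[T0]=6 [OK]
10. LOAD T0 → mem=7 r[T0]=7 [LOAD]
11. CAS T1 → mem=7 r[T1]=6 [RETRY]
12. CAS T0 → mem=8 r[T0]=7 [OK]
13. LOAD T0 → mem=8 r[T0]=8 [LOAD]
14. LOAD T1 → mem=8 r[T1]=8 [LOAD]
15. CAS T0 → mem=9 r[T0]=8 [OK]
16. CAS T1 → mem=9 r[T1]=8 [RETRY]

T0 = (4, 0)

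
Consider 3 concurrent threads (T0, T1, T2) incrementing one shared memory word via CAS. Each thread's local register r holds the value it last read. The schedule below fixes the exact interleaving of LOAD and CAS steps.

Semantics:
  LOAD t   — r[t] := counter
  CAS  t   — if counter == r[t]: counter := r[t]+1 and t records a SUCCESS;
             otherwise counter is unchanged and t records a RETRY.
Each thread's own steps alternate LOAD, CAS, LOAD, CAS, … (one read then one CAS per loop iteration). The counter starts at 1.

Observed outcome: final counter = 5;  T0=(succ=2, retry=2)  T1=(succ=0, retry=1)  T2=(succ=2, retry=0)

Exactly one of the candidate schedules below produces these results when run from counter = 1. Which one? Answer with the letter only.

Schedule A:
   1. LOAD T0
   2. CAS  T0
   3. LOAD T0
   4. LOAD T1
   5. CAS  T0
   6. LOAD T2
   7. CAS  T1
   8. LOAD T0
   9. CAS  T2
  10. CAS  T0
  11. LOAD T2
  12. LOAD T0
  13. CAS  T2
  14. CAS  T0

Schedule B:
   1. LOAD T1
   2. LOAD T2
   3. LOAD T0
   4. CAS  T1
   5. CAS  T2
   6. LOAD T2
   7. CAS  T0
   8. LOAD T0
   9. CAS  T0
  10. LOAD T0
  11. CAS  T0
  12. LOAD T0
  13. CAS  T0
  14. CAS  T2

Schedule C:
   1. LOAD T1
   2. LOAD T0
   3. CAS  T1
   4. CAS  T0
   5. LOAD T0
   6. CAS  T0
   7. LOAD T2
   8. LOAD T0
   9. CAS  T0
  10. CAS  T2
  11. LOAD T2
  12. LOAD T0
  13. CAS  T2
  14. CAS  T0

Run A:
1. LOAD T0 → mem=1 r[T0]=1 [LOAD]
2. CAS T0 → mem=2 r[T0]=1 [OK]
3. LOAD T0 → mem=2 r[T0]=2 [LOAD]
4. LOAD T1 → mem=2 r[T1]=2 [LOAD]
5. CAS T0 → mem=3 r[T0]=2 [OK]
6. LOAD T2 → mem=3 r[T2]=3 [LOAD]
7. CAS T1 → mem=3 r[T1]=2 [RETRY]
8. LOAD T0 → mem=3 r[T0]=3 [LOAD]
9. CAS T2 → mem=4 r[T2]=3 [OK]
10. CAS T0 → mem=4 r[T0]=3 [RETRY]
11. LOAD T2 → mem=4 r[T2]=4 [LOAD]
12. LOAD T0 → mem=4 r[T0]=4 [LOAD]
13. CAS T2 → mem=5 r[T2]=4 [OK]
14. CAS T0 → mem=5 r[T0]=4 [RETRY]

A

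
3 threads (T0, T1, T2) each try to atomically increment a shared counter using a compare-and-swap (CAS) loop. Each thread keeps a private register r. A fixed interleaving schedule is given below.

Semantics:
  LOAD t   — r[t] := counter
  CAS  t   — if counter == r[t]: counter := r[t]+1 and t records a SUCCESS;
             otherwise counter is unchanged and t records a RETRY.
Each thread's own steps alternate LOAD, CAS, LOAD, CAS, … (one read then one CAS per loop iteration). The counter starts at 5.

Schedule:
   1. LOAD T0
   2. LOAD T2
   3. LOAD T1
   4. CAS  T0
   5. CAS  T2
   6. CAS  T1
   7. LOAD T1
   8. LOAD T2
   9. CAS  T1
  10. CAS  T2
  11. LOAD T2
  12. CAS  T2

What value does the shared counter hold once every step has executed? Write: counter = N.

counter = 8

1. LOAD T0 → mem=5 r[T0]=5 [LOAD]
2. LOAD T2 → mem=5 r[T2]=5 [LOAD]
3. LOAD T1 → mem=5 r[T1]=5 [LOAD]
4. CAS T0 → mem=6 r[T0]=5 [OK]
5. CAS T2 → mem=6 r[T2]=5 [RETRY]
6. CAS T1 → mem=6 r[T1]=5 [RETRY]
7. LOAD T1 → mem=6 r[T1]=6 [LOAD]
8. LOAD T2 → mem=6 r[T2]=6 [LOAD]
9. CAS T1 → mem=7 r[T1]=6 [OK]
10. CAS T2 → mem=7 r[T2]=6 [RETRY]
11. LOAD T2 → mem=7 r[T2]=7 [LOAD]
12. CAS T2 → mem=8 r[T2]=7 [OK]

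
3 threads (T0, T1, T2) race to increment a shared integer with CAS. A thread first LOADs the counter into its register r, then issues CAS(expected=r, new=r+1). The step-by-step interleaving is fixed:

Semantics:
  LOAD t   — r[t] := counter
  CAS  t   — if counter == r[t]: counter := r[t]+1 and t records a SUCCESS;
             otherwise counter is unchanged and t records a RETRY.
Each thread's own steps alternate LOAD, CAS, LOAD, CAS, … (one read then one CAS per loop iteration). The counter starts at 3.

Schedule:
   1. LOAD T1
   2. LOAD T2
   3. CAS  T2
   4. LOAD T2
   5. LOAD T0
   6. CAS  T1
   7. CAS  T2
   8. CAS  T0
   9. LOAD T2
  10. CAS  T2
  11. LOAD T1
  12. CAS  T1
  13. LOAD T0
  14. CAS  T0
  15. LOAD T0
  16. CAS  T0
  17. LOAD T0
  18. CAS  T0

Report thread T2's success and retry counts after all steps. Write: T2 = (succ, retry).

T2 = (3, 0)

[1] T1.load  rd  (counter 3, T1.r 3)
[2] T2.load  rd  (counter 3, T2.r 3)
[3] T2.cas  hit  (counter 4, T2.r 3)
[4] T2.load  rd  (counter 4, T2.r 4)
[5] T0.load  rd  (counter 4, T0.r 4)
[6] T1.cas  miss  (counter 4, T1.r 3)
[7] T2.cas  hit  (counter 5, T2.r 4)
[8] T0.cas  miss  (counter 5, T0.r 4)
[9] T2.load  rd  (counter 5, T2.r 5)
[10] T2.cas  hit  (counter 6, T2.r 5)
[11] T1.load  rd  (counter 6, T1.r 6)
[12] T1.cas  hit  (counter 7, T1.r 6)
[13] T0.load  rd  (counter 7, T0.r 7)
[14] T0.cas  hit  (counter 8, T0.r 7)
[15] T0.load  rd  (counter 8, T0.r 8)
[16] T0.cas  hit  (counter 9, T0.r 8)
[17] T0.load  rd  (counter 9, T0.r 9)
[18] T0.cas  hit  (counter 10, T0.r 9)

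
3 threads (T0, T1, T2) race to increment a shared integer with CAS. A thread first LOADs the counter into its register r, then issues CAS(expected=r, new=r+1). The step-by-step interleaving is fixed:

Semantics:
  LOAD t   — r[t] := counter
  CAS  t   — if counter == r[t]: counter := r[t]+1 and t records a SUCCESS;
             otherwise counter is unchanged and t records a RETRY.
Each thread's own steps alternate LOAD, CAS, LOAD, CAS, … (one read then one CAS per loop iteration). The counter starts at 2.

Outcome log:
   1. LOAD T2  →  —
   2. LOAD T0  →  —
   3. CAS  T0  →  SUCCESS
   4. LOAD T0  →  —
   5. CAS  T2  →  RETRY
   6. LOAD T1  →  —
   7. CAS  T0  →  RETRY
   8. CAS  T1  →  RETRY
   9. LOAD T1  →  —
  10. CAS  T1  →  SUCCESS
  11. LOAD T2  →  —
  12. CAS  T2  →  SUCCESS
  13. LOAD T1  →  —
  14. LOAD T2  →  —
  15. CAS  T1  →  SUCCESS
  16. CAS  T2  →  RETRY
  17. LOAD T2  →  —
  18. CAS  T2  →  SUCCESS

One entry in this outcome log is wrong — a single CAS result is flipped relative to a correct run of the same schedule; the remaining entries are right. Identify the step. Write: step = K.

Reference trace:
   1) LOAD T2:  M=2  r_T2=2
   2) LOAD T0:  M=2  r_T0=2
   3) CAS  T0:  M=3  r_T0=2 ✓
   4) LOAD T0:  M=3  r_T0=3
   5) CAS  T2:  M=3  r_T2=2 ✗
   6) LOAD T1:  M=3  r_T1=3
   7) CAS  T0:  M=4  r_T0=3 ✓
   8) CAS  T1:  M=4  r_T1=3 ✗
   9) LOAD T1:  M=4  r_T1=4
  10) CAS  T1:  M=5  r_T1=4 ✓
  11) LOAD T2:  M=5  r_T2=5
  12) CAS  T2:  M=6  r_T2=5 ✓
  13) LOAD T1:  M=6  r_T1=6
  14) LOAD T2:  M=6  r_T2=6
  15) CAS  T1:  M=7  r_T1=6 ✓
  16) CAS  T2:  M=7  r_T2=6 ✗
  17) LOAD T2:  M=7  r_T2=7
  18) CAS  T2:  M=8  r_T2=7 ✓
Flip is step 7.

step = 7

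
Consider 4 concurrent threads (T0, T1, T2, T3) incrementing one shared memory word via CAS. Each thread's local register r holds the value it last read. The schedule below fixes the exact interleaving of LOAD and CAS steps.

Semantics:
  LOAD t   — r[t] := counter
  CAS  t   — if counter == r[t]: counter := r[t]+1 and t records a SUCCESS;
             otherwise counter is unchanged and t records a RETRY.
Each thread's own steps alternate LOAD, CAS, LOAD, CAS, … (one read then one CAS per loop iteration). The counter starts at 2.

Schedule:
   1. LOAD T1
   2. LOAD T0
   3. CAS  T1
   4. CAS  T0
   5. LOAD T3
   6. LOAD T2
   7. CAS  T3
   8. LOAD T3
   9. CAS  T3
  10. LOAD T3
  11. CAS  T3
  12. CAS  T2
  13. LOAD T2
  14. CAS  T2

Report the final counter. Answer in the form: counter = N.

step 1: T1 LOAD ⇒ load; ctr=2 reg=2
step 2: T0 LOAD ⇒ load; ctr=2 reg=2
step 3: T1 CAS ⇒ ok; ctr=3 reg=2
step 4: T0 CAS ⇒ retry; ctr=3 reg=2
step 5: T3 LOAD ⇒ load; ctr=3 reg=3
step 6: T2 LOAD ⇒ load; ctr=3 reg=3
step 7: T3 CAS ⇒ ok; ctr=4 reg=3
step 8: T3 LOAD ⇒ load; ctr=4 reg=4
step 9: T3 CAS ⇒ ok; ctr=5 reg=4
step 10: T3 LOAD ⇒ load; ctr=5 reg=5
step 11: T3 CAS ⇒ ok; ctr=6 reg=5
step 12: T2 CAS ⇒ retry; ctr=6 reg=3
step 13: T2 LOAD ⇒ load; ctr=6 reg=6
step 14: T2 CAS ⇒ ok; ctr=7 reg=6

counter = 7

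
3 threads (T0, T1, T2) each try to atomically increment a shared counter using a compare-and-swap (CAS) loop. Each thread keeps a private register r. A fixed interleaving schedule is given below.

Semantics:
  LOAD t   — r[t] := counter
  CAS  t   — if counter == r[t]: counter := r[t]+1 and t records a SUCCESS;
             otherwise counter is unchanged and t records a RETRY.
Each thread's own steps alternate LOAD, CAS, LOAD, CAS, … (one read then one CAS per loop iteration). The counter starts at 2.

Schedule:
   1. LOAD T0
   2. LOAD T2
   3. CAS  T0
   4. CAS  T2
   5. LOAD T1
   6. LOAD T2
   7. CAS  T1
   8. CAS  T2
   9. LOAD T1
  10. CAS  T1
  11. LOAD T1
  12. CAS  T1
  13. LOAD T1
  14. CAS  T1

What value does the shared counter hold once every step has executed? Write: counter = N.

counter = 7

T0 LOAD — after: cnt=2, r=2 — load
T2 LOAD — after: cnt=2, r=2 — load
T0 CAS — after: cnt=3, r=2 — ok
T2 CAS — after: cnt=3, r=2 — retry
T1 LOAD — after: cnt=3, r=3 — load
T2 LOAD — after: cnt=3, r=3 — load
T1 CAS — after: cnt=4, r=3 — ok
T2 CAS — after: cnt=4, r=3 — retry
T1 LOAD — after: cnt=4, r=4 — load
T1 CAS — after: cnt=5, r=4 — ok
T1 LOAD — after: cnt=5, r=5 — load
T1 CAS — after: cnt=6, r=5 — ok
T1 LOAD — after: cnt=6, r=6 — load
T1 CAS — after: cnt=7, r=6 — ok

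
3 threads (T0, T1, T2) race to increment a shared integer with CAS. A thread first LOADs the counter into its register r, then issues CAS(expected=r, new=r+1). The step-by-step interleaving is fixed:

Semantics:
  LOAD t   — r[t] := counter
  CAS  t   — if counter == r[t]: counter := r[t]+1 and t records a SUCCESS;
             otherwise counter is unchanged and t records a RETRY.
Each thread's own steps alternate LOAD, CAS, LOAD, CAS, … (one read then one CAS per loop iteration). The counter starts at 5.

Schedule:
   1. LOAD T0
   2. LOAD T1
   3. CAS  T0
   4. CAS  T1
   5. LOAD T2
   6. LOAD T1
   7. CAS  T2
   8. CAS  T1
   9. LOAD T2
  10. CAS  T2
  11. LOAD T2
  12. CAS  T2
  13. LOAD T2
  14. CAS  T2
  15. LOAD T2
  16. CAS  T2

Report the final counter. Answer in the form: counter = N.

counter = 11

T0 LOAD — after: cnt=5, r=5 — load
T1 LOAD — after: cnt=5, r=5 — load
T0 CAS — after: cnt=6, r=5 — ok
T1 CAS — after: cnt=6, r=5 — retry
T2 LOAD — after: cnt=6, r=6 — load
T1 LOAD — after: cnt=6, r=6 — load
T2 CAS — after: cnt=7, r=6 — ok
T1 CAS — after: cnt=7, r=6 — retry
T2 LOAD — after: cnt=7, r=7 — load
T2 CAS — after: cnt=8, r=7 — ok
T2 LOAD — after: cnt=8, r=8 — load
T2 CAS — after: cnt=9, r=8 — ok
T2 LOAD — after: cnt=9, r=9 — load
T2 CAS — after: cnt=10, r=9 — ok
T2 LOAD — after: cnt=10, r=10 — load
T2 CAS — after: cnt=11, r=10 — ok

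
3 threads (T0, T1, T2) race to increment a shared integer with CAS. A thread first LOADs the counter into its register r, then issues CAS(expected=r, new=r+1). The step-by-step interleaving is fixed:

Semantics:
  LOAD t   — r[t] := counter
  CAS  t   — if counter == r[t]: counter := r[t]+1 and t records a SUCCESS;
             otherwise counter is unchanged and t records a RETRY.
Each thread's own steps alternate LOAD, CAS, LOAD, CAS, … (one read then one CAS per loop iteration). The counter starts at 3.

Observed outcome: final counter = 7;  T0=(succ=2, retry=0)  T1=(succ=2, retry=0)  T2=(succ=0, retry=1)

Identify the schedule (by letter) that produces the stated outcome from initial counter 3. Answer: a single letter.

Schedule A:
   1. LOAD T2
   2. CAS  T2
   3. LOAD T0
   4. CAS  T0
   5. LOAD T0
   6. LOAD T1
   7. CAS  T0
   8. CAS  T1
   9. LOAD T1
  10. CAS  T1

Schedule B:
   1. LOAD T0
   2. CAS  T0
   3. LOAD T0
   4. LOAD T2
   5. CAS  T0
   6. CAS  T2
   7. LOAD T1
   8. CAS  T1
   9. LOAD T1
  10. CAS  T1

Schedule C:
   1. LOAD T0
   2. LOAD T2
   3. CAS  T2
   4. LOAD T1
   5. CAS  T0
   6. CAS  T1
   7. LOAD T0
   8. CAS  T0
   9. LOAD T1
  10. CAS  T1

B

Simulating candidate B:
   1) LOAD T0:  M=3  r_T0=3
   2) CAS  T0:  M=4  r_T0=3 ✓
   3) LOAD T0:  M=4  r_T0=4
   4) LOAD T2:  M=4  r_T2=4
   5) CAS  T0:  M=5  r_T0=4 ✓
   6) CAS  T2:  M=5  r_T2=4 ✗
   7) LOAD T1:  M=5  r_T1=5
   8) CAS  T1:  M=6  r_T1=5 ✓
   9) LOAD T1:  M=6  r_T1=6
  10) CAS  T1:  M=7  r_T1=6 ✓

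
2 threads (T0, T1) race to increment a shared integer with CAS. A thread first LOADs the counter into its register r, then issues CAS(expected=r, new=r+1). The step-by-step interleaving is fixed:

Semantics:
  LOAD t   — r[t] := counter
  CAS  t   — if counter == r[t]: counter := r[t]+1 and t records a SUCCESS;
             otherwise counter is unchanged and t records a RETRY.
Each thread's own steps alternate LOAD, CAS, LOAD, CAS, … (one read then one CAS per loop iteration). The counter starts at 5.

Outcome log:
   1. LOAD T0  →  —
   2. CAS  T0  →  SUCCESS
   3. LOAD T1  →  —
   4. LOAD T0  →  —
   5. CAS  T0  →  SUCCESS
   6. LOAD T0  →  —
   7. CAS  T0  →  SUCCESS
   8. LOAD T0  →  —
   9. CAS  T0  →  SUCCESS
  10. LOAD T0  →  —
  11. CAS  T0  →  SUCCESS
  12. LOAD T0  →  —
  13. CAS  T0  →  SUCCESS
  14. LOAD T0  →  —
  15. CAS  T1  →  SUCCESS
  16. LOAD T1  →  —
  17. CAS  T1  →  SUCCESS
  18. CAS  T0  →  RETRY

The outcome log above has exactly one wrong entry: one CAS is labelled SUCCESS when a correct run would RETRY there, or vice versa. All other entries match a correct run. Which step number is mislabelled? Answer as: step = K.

step = 15

Reference trace:
#1 T0 reads 5
#2 T0 CAS(5→6) writes; counter now 6
#3 T1 reads 6
#4 T0 reads 6
#5 T0 CAS(6→7) writes; counter now 7
#6 T0 reads 7
#7 T0 CAS(7→8) writes; counter now 8
#8 T0 reads 8
#9 T0 CAS(8→9) writes; counter now 9
#10 T0 reads 9
#11 T0 CAS(9→10) writes; counter now 10
#12 T0 reads 10
#13 T0 CAS(10→11) writes; counter now 11
#14 T0 reads 11
#15 T1 CAS(6→7) fails; counter now 11
#16 T1 reads 11
#17 T1 CAS(11→12) writes; counter now 12
#18 T0 CAS(11→12) fails; counter now 12
Mismatch at 15.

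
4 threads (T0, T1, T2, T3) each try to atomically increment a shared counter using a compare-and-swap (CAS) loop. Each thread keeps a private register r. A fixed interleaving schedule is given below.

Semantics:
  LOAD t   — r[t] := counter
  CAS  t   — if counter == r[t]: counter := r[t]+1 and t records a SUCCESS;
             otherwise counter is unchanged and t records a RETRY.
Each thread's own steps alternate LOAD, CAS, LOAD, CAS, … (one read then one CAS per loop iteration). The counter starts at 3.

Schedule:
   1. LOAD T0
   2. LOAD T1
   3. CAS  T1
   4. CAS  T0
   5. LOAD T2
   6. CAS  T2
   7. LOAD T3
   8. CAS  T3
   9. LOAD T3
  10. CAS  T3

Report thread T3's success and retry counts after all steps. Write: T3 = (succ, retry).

#1 T0 reads 3
#2 T1 reads 3
#3 T1 CAS(3→4) writes; counter now 4
#4 T0 CAS(3→4) fails; counter now 4
#5 T2 reads 4
#6 T2 CAS(4→5) writes; counter now 5
#7 T3 reads 5
#8 T3 CAS(5→6) writes; counter now 6
#9 T3 reads 6
#10 T3 CAS(6→7) writes; counter now 7

T3 = (2, 0)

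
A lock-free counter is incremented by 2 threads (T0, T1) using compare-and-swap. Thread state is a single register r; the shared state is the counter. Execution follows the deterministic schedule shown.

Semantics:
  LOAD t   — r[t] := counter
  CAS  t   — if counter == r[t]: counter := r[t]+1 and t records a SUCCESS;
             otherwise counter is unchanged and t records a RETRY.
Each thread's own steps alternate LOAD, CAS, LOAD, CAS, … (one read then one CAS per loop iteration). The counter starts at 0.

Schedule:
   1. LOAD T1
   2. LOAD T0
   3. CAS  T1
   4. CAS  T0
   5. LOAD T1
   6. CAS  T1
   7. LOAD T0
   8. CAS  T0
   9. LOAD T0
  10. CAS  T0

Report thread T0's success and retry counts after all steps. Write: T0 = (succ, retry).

T0 = (2, 1)

[1] T1.load  rd  (counter 0, T1.r 0)
[2] T0.load  rd  (counter 0, T0.r 0)
[3] T1.cas  hit  (counter 1, T1.r 0)
[4] T0.cas  miss  (counter 1, T0.r 0)
[5] T1.load  rd  (counter 1, T1.r 1)
[6] T1.cas  hit  (counter 2, T1.r 1)
[7] T0.load  rd  (counter 2, T0.r 2)
[8] T0.cas  hit  (counter 3, T0.r 2)
[9] T0.load  rd  (counter 3, T0.r 3)
[10] T0.cas  hit  (counter 4, T0.r 3)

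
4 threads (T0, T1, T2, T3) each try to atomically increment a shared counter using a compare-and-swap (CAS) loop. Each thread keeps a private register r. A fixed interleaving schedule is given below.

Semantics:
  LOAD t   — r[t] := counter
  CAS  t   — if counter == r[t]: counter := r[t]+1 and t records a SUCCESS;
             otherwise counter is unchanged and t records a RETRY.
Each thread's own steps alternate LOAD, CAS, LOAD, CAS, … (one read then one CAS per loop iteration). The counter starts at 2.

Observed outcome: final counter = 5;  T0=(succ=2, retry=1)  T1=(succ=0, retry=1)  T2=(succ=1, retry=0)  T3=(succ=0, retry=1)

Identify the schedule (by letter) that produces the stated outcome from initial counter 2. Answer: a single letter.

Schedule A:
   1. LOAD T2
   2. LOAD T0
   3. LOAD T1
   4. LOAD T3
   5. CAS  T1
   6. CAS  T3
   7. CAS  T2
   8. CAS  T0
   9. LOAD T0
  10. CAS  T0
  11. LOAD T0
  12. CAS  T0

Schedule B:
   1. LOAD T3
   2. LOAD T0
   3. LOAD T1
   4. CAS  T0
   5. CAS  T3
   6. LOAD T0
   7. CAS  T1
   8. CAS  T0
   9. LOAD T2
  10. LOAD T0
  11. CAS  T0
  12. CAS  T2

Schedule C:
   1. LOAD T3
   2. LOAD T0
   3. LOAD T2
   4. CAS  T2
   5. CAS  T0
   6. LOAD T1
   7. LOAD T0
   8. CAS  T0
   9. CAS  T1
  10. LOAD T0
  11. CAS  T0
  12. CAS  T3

Run C:
step 1: T3 LOAD ⇒ load; ctr=2 reg=2
step 2: T0 LOAD ⇒ load; ctr=2 reg=2
step 3: T2 LOAD ⇒ load; ctr=2 reg=2
step 4: T2 CAS ⇒ ok; ctr=3 reg=2
step 5: T0 CAS ⇒ retry; ctr=3 reg=2
step 6: T1 LOAD ⇒ load; ctr=3 reg=3
step 7: T0 LOAD ⇒ load; ctr=3 reg=3
step 8: T0 CAS ⇒ ok; ctr=4 reg=3
step 9: T1 CAS ⇒ retry; ctr=4 reg=3
step 10: T0 LOAD ⇒ load; ctr=4 reg=4
step 11: T0 CAS ⇒ ok; ctr=5 reg=4
step 12: T3 CAS ⇒ retry; ctr=5 reg=2

C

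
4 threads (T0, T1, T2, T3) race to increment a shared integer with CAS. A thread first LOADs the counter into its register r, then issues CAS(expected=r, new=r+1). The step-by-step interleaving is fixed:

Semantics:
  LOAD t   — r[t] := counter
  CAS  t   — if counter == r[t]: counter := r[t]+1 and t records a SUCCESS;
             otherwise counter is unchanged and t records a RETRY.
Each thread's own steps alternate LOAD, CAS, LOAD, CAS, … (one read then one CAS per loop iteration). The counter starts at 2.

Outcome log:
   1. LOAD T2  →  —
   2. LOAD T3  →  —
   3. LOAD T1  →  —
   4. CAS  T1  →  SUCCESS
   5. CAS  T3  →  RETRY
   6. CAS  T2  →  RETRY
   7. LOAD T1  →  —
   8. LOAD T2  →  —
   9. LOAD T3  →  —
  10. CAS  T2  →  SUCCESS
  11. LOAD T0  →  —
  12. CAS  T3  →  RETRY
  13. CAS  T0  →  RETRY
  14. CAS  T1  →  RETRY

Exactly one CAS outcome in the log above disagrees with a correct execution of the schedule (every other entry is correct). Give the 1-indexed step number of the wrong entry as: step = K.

Re-executing:
#1 T2 reads 2
#2 T3 reads 2
#3 T1 reads 2
#4 T1 CAS(2→3) writes; counter now 3
#5 T3 CAS(2→3) fails; counter now 3
#6 T2 CAS(2→3) fails; counter now 3
#7 T1 reads 3
#8 T2 reads 3
#9 T3 reads 3
#10 T2 CAS(3→4) writes; counter now 4
#11 T0 reads 4
#12 T3 CAS(3→4) fails; counter now 4
#13 T0 CAS(4→5) writes; counter now 5
#14 T1 CAS(3→4) fails; counter now 5
Mismatch at 13.

step = 13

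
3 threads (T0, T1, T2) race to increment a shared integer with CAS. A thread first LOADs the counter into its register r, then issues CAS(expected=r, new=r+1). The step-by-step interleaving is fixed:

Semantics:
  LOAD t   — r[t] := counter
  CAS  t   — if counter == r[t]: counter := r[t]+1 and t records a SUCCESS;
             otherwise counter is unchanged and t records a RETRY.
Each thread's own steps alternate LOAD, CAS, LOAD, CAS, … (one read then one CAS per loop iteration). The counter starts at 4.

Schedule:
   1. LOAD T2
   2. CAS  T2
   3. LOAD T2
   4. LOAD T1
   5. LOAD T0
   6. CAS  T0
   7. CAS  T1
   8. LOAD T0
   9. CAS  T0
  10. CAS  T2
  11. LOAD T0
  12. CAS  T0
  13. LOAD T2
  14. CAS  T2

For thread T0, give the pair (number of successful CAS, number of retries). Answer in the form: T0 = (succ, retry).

   1) LOAD T2:  M=4  r_T2=4
   2) CAS  T2:  M=5  r_T2=4 ✓
   3) LOAD T2:  M=5  r_T2=5
   4) LOAD T1:  M=5  r_T1=5
   5) LOAD T0:  M=5  r_T0=5
   6) CAS  T0:  M=6  r_T0=5 ✓
   7) CAS  T1:  M=6  r_T1=5 ✗
   8) LOAD T0:  M=6  r_T0=6
   9) CAS  T0:  M=7  r_T0=6 ✓
  10) CAS  T2:  M=7  r_T2=5 ✗
  11) LOAD T0:  M=7  r_T0=7
  12) CAS  T0:  M=8  r_T0=7 ✓
  13) LOAD T2:  M=8  r_T2=8
  14) CAS  T2:  M=9  r_T2=8 ✓

T0 = (3, 0)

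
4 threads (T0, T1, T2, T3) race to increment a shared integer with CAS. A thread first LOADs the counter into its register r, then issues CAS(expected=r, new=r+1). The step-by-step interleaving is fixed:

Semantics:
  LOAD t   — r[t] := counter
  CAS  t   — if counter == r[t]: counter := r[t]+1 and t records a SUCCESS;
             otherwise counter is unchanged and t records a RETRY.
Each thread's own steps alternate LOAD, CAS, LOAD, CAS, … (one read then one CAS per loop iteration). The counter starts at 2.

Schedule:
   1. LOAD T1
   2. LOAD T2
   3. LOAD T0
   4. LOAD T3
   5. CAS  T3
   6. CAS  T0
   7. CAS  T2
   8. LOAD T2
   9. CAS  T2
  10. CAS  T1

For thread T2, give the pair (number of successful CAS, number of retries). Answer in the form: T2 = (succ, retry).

T2 = (1, 1)

   1) LOAD T1:  M=2  r_T1=2
   2) LOAD T2:  M=2  r_T2=2
   3) LOAD T0:  M=2  r_T0=2
   4) LOAD T3:  M=2  r_T3=2
   5) CAS  T3:  M=3  r_T3=2 ✓
   6) CAS  T0:  M=3  r_T0=2 ✗
   7) CAS  T2:  M=3  r_T2=2 ✗
   8) LOAD T2:  M=3  r_T2=3
   9) CAS  T2:  M=4  r_T2=3 ✓
  10) CAS  T1:  M=4  r_T1=2 ✗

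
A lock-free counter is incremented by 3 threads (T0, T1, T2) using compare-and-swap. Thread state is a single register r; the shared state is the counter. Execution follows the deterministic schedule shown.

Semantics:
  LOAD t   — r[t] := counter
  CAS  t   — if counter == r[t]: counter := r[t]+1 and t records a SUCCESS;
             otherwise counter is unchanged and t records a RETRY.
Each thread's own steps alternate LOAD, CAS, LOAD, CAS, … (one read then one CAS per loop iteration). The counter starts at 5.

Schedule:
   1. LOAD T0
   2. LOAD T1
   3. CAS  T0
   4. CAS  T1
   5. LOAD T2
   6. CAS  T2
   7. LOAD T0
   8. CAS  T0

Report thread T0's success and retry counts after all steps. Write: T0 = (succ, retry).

T0 = (2, 0)

step 1: T0 LOAD ⇒ load; ctr=5 reg=5
step 2: T1 LOAD ⇒ load; ctr=5 reg=5
step 3: T0 CAS ⇒ ok; ctr=6 reg=5
step 4: T1 CAS ⇒ retry; ctr=6 reg=5
step 5: T2 LOAD ⇒ load; ctr=6 reg=6
step 6: T2 CAS ⇒ ok; ctr=7 reg=6
step 7: T0 LOAD ⇒ load; ctr=7 reg=7
step 8: T0 CAS ⇒ ok; ctr=8 reg=7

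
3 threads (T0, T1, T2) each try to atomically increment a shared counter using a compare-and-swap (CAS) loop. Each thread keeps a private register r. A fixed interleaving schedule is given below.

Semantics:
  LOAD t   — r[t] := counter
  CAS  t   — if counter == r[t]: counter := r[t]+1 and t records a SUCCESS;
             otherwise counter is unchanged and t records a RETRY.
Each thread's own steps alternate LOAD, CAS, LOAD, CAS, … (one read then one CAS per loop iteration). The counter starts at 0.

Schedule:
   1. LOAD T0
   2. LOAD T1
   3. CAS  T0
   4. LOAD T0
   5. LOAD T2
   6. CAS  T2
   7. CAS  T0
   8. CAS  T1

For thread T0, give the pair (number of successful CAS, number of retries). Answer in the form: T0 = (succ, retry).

T0 LOAD — after: cnt=0, r=0 — load
T1 LOAD — after: cnt=0, r=0 — load
T0 CAS — after: cnt=1, r=0 — ok
T0 LOAD — after: cnt=1, r=1 — load
T2 LOAD — after: cnt=1, r=1 — load
T2 CAS — after: cnt=2, r=1 — ok
T0 CAS — after: cnt=2, r=1 — retry
T1 CAS — after: cnt=2, r=0 — retry

T0 = (1, 1)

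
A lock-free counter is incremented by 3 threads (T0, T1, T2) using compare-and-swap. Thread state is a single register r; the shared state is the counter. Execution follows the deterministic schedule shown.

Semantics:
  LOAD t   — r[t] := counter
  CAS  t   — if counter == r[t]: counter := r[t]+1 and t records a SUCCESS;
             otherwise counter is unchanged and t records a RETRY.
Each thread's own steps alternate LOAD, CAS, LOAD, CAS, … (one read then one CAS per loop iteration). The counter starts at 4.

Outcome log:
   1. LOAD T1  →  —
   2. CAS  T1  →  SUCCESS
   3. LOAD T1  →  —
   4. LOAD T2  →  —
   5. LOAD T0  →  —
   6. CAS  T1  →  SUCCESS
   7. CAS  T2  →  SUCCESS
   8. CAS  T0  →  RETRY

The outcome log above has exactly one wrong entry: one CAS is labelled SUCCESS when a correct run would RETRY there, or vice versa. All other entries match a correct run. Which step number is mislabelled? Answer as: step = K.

Correct run:
[1] T1.load  rd  (counter 4, T1.r 4)
[2] T1.cas  hit  (counter 5, T1.r 4)
[3] T1.load  rd  (counter 5, T1.r 5)
[4] T2.load  rd  (counter 5, T2.r 5)
[5] T0.load  rd  (counter 5, T0.r 5)
[6] T1.cas  hit  (counter 6, T1.r 5)
[7] T2.cas  miss  (counter 6, T2.r 5)
[8] T0.cas  miss  (counter 6, T0.r 5)
Log disagrees first at step 7.

step = 7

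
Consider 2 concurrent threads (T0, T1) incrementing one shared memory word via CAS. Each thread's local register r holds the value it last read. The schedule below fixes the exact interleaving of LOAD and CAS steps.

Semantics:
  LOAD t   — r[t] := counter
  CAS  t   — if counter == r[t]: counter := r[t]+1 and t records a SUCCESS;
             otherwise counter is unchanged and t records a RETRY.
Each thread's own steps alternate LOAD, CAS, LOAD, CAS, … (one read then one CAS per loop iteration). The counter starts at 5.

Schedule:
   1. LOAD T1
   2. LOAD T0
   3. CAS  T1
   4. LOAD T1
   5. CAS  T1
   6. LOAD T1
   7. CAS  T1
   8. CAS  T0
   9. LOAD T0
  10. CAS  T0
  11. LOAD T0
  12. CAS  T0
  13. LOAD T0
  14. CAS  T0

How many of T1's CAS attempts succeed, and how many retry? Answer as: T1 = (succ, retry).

1. LOAD T1 → mem=5 r[T1]=5 [LOAD]
2. LOAD T0 → mem=5 r[T0]=5 [LOAD]
3. CAS T1 → mem=6 r[T1]=5 [OK]
4. LOAD T1 → mem=6 r[T1]=6 [LOAD]
5. CAS T1 → mem=7 r[T1]=6 [OK]
6. LOAD T1 → mem=7 r[T1]=7 [LOAD]
7. CAS T1 → mem=8 r[T1]=7 [OK]
8. CAS T0 → mem=8 r[T0]=5 [RETRY]
9. LOAD T0 → mem=8 r[T0]=8 [LOAD]
10. CAS T0 → mem=9 r[T0]=8 [OK]
11. LOAD T0 → mem=9 r[T0]=9 [LOAD]
12. CAS T0 → mem=10 r[T0]=9 [OK]
13. LOAD T0 → mem=10 r[T0]=10 [LOAD]
14. CAS T0 → mem=11 r[T0]=10 [OK]

T1 = (3, 0)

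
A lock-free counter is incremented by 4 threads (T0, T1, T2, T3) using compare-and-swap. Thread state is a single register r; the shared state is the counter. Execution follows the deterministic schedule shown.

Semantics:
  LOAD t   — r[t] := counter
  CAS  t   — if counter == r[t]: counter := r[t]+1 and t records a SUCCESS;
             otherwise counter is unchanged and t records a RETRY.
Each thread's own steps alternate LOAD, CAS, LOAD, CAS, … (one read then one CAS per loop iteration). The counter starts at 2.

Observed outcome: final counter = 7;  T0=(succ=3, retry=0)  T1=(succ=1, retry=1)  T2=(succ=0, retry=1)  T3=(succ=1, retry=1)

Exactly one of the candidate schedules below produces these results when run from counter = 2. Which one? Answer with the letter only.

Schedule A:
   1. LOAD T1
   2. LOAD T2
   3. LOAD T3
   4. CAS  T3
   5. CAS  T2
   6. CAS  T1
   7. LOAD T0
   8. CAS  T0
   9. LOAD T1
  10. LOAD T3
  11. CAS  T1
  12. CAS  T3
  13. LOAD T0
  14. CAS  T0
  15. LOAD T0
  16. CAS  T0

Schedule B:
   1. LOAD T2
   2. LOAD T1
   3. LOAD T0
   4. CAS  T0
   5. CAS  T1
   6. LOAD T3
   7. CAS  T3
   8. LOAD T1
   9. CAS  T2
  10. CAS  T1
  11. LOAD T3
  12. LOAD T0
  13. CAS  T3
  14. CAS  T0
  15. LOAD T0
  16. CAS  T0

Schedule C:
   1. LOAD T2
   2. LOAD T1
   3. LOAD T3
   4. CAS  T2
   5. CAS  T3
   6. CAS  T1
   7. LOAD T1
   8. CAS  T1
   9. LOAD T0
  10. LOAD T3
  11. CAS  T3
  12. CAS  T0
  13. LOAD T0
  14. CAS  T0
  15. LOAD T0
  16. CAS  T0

Simulating candidate A:
   1) LOAD T1:  M=2  r_T1=2
   2) LOAD T2:  M=2  r_T2=2
   3) LOAD T3:  M=2  r_T3=2
   4) CAS  T3:  M=3  r_T3=2 ✓
   5) CAS  T2:  M=3  r_T2=2 ✗
   6) CAS  T1:  M=3  r_T1=2 ✗
   7) LOAD T0:  M=3  r_T0=3
   8) CAS  T0:  M=4  r_T0=3 ✓
   9) LOAD T1:  M=4  r_T1=4
  10) LOAD T3:  M=4  r_T3=4
  11) CAS  T1:  M=5  r_T1=4 ✓
  12) CAS  T3:  M=5  r_T3=4 ✗
  13) LOAD T0:  M=5  r_T0=5
  14) CAS  T0:  M=6  r_T0=5 ✓
  15) LOAD T0:  M=6  r_T0=6
  16) CAS  T0:  M=7  r_T0=6 ✓

A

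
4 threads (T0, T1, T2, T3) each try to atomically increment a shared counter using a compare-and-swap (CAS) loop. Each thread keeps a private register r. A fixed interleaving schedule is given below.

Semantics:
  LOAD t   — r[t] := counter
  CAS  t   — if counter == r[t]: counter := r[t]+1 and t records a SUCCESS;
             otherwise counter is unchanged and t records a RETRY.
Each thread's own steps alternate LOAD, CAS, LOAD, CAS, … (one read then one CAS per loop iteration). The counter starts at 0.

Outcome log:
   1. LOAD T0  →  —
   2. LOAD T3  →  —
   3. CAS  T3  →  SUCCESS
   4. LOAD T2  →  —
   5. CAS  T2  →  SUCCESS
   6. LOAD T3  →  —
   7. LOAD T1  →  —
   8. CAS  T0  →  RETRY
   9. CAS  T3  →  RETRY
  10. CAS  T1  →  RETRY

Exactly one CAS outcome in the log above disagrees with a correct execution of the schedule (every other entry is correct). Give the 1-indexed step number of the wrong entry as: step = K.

Reference trace:
step 1: T0 LOAD ⇒ load; ctr=0 reg=0
step 2: T3 LOAD ⇒ load; ctr=0 reg=0
step 3: T3 CAS ⇒ ok; ctr=1 reg=0
step 4: T2 LOAD ⇒ load; ctr=1 reg=1
step 5: T2 CAS ⇒ ok; ctr=2 reg=1
step 6: T3 LOAD ⇒ load; ctr=2 reg=2
step 7: T1 LOAD ⇒ load; ctr=2 reg=2
step 8: T0 CAS ⇒ retry; ctr=2 reg=0
step 9: T3 CAS ⇒ ok; ctr=3 reg=2
step 10: T1 CAS ⇒ retry; ctr=3 reg=2
Mismatch at 9.

step = 9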